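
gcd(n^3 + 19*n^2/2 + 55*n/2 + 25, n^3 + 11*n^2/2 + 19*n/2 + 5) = n^2 + 9*n/2 + 5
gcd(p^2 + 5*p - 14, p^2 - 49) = p + 7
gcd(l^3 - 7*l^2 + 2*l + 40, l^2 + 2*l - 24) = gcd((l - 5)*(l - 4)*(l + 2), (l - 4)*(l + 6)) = l - 4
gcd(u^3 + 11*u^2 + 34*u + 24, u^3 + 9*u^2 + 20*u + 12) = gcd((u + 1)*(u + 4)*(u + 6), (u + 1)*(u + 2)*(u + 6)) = u^2 + 7*u + 6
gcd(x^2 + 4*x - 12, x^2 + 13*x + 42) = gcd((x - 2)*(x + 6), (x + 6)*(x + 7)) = x + 6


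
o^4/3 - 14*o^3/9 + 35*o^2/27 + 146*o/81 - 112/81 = (o/3 + 1/3)*(o - 8/3)*(o - 7/3)*(o - 2/3)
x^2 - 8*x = x*(x - 8)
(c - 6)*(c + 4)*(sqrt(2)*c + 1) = sqrt(2)*c^3 - 2*sqrt(2)*c^2 + c^2 - 24*sqrt(2)*c - 2*c - 24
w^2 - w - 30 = (w - 6)*(w + 5)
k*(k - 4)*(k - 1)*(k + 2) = k^4 - 3*k^3 - 6*k^2 + 8*k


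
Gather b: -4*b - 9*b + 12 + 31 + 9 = 52 - 13*b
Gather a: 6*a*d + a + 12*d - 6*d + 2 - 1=a*(6*d + 1) + 6*d + 1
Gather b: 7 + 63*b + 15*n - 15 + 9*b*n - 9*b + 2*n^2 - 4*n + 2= b*(9*n + 54) + 2*n^2 + 11*n - 6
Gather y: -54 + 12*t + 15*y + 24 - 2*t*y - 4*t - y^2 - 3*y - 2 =8*t - y^2 + y*(12 - 2*t) - 32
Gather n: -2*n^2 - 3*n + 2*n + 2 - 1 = -2*n^2 - n + 1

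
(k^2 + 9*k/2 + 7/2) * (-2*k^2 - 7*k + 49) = -2*k^4 - 16*k^3 + 21*k^2/2 + 196*k + 343/2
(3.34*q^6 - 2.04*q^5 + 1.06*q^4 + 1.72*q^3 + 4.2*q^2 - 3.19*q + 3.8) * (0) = 0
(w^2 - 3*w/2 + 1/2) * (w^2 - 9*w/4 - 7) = w^4 - 15*w^3/4 - 25*w^2/8 + 75*w/8 - 7/2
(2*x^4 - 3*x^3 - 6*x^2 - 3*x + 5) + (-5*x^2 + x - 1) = 2*x^4 - 3*x^3 - 11*x^2 - 2*x + 4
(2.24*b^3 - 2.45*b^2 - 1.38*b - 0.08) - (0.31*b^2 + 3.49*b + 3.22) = 2.24*b^3 - 2.76*b^2 - 4.87*b - 3.3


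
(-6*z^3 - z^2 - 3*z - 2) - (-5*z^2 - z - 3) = -6*z^3 + 4*z^2 - 2*z + 1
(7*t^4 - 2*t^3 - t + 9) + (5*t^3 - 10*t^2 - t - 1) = 7*t^4 + 3*t^3 - 10*t^2 - 2*t + 8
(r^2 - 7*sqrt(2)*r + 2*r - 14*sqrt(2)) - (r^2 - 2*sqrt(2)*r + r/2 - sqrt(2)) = -5*sqrt(2)*r + 3*r/2 - 13*sqrt(2)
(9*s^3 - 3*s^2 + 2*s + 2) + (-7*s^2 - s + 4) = 9*s^3 - 10*s^2 + s + 6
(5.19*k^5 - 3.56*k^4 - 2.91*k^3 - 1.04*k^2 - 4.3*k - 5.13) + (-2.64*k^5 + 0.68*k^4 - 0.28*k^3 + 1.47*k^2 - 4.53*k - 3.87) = 2.55*k^5 - 2.88*k^4 - 3.19*k^3 + 0.43*k^2 - 8.83*k - 9.0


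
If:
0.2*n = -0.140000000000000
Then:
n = -0.70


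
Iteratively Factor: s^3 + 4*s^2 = (s)*(s^2 + 4*s) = s*(s + 4)*(s)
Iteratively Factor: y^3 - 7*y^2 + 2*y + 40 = (y - 4)*(y^2 - 3*y - 10) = (y - 4)*(y + 2)*(y - 5)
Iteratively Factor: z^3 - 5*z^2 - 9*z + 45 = (z + 3)*(z^2 - 8*z + 15) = (z - 5)*(z + 3)*(z - 3)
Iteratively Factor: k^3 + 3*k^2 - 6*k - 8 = (k + 1)*(k^2 + 2*k - 8) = (k + 1)*(k + 4)*(k - 2)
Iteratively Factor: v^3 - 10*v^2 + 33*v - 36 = (v - 3)*(v^2 - 7*v + 12) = (v - 3)^2*(v - 4)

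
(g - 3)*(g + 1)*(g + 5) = g^3 + 3*g^2 - 13*g - 15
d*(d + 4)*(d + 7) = d^3 + 11*d^2 + 28*d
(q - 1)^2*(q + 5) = q^3 + 3*q^2 - 9*q + 5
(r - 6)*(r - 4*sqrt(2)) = r^2 - 6*r - 4*sqrt(2)*r + 24*sqrt(2)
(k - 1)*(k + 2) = k^2 + k - 2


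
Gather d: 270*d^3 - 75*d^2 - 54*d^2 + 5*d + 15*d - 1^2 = 270*d^3 - 129*d^2 + 20*d - 1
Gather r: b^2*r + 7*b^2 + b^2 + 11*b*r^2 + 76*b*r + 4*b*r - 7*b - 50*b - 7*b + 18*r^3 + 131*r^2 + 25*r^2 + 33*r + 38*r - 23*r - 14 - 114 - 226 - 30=8*b^2 - 64*b + 18*r^3 + r^2*(11*b + 156) + r*(b^2 + 80*b + 48) - 384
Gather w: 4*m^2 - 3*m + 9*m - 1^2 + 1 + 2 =4*m^2 + 6*m + 2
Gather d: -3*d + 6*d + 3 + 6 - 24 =3*d - 15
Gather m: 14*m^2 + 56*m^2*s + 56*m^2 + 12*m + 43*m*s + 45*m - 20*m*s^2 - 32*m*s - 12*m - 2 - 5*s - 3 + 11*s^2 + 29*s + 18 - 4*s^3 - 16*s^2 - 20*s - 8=m^2*(56*s + 70) + m*(-20*s^2 + 11*s + 45) - 4*s^3 - 5*s^2 + 4*s + 5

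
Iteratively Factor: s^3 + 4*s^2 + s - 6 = (s - 1)*(s^2 + 5*s + 6) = (s - 1)*(s + 2)*(s + 3)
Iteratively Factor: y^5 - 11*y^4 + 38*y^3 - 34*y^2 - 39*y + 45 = (y - 3)*(y^4 - 8*y^3 + 14*y^2 + 8*y - 15) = (y - 5)*(y - 3)*(y^3 - 3*y^2 - y + 3) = (y - 5)*(y - 3)^2*(y^2 - 1) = (y - 5)*(y - 3)^2*(y - 1)*(y + 1)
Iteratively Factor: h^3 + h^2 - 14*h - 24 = (h - 4)*(h^2 + 5*h + 6) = (h - 4)*(h + 2)*(h + 3)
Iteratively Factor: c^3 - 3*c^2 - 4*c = (c - 4)*(c^2 + c) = (c - 4)*(c + 1)*(c)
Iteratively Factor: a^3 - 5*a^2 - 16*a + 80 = (a - 5)*(a^2 - 16) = (a - 5)*(a - 4)*(a + 4)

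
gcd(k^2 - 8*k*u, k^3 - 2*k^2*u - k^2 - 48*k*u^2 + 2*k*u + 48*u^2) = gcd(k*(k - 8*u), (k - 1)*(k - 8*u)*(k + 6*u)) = -k + 8*u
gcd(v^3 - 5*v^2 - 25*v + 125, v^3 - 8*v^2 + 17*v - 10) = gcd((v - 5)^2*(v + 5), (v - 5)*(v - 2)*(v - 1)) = v - 5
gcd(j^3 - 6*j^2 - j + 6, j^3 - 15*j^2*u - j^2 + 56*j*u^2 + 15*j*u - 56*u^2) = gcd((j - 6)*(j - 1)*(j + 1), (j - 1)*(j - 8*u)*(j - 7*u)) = j - 1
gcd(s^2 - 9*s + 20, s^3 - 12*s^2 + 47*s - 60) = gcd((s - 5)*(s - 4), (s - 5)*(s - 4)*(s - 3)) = s^2 - 9*s + 20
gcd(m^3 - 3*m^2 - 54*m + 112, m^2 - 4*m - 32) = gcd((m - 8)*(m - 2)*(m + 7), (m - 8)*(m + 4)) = m - 8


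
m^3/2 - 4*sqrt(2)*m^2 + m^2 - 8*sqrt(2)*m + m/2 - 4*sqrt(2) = (m/2 + 1/2)*(m + 1)*(m - 8*sqrt(2))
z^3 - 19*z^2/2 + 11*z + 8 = (z - 8)*(z - 2)*(z + 1/2)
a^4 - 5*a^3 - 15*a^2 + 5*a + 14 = (a - 7)*(a - 1)*(a + 1)*(a + 2)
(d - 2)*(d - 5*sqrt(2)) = d^2 - 5*sqrt(2)*d - 2*d + 10*sqrt(2)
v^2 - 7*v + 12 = (v - 4)*(v - 3)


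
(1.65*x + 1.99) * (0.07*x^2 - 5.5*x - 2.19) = 0.1155*x^3 - 8.9357*x^2 - 14.5585*x - 4.3581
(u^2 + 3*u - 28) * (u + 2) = u^3 + 5*u^2 - 22*u - 56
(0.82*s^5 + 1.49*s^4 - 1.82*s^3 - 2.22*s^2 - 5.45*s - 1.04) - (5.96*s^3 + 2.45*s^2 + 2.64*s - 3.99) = 0.82*s^5 + 1.49*s^4 - 7.78*s^3 - 4.67*s^2 - 8.09*s + 2.95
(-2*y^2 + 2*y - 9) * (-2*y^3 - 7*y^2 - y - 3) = 4*y^5 + 10*y^4 + 6*y^3 + 67*y^2 + 3*y + 27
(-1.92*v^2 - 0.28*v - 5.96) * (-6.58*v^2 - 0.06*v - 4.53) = 12.6336*v^4 + 1.9576*v^3 + 47.9312*v^2 + 1.626*v + 26.9988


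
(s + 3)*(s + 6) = s^2 + 9*s + 18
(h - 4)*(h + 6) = h^2 + 2*h - 24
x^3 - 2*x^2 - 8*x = x*(x - 4)*(x + 2)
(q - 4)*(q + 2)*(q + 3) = q^3 + q^2 - 14*q - 24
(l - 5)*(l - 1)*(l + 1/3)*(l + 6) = l^4 + l^3/3 - 31*l^2 + 59*l/3 + 10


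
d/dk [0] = 0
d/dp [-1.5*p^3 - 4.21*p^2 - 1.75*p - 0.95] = -4.5*p^2 - 8.42*p - 1.75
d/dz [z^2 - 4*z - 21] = 2*z - 4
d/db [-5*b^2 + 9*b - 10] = 9 - 10*b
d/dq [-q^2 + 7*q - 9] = 7 - 2*q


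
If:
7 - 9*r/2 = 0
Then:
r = 14/9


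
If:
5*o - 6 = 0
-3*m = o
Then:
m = -2/5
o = 6/5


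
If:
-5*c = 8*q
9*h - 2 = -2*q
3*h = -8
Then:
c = -104/5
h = -8/3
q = 13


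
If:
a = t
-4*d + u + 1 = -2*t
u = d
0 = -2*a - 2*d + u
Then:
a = -1/8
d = 1/4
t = -1/8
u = 1/4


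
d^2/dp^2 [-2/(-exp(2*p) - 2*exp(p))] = 4*(4*(exp(p) + 1)^2 - (exp(p) + 2)*(2*exp(p) + 1))*exp(-p)/(exp(p) + 2)^3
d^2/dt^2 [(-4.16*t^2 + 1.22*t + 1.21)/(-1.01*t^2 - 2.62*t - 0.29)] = (-24.505428*t^3 - 14.71671*t^2 - 17.067384*t - 13.349406)/(1.030301*t^6 + 8.017986*t^5 + 21.686619*t^4 + 22.589116*t^3 + 6.226851*t^2 + 0.661026*t + 0.024389)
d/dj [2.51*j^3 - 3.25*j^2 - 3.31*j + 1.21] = 7.53*j^2 - 6.5*j - 3.31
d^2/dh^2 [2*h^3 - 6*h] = 12*h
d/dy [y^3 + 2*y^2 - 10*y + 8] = 3*y^2 + 4*y - 10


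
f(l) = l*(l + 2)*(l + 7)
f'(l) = l*(l + 2) + l*(l + 7) + (l + 2)*(l + 7) = 3*l^2 + 18*l + 14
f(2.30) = 91.98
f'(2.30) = 71.27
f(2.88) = 138.86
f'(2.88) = 90.72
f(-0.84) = -6.00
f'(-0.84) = 1.00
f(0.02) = 0.28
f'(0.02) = 14.36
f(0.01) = 0.14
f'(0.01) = 14.18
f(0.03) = 0.43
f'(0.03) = 14.54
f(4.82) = 388.55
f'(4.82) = 170.46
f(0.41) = 7.32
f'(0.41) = 21.88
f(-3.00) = 12.00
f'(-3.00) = -13.00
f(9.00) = 1584.00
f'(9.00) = 419.00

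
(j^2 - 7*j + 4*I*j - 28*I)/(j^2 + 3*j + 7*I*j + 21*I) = (j^2 + j*(-7 + 4*I) - 28*I)/(j^2 + j*(3 + 7*I) + 21*I)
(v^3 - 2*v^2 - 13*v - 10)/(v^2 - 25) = (v^2 + 3*v + 2)/(v + 5)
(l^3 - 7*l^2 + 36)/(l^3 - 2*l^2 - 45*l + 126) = (l + 2)/(l + 7)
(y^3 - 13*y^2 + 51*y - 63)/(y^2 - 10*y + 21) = y - 3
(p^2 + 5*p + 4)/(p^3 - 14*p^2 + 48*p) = (p^2 + 5*p + 4)/(p*(p^2 - 14*p + 48))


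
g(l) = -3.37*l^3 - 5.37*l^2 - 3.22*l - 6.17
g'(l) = -10.11*l^2 - 10.74*l - 3.22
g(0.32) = -7.86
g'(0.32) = -7.69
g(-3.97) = 132.84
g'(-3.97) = -119.92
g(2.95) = -148.92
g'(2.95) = -122.89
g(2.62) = -112.08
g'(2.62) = -100.76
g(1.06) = -19.63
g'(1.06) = -25.96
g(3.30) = -196.38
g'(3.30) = -148.76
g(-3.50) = 83.81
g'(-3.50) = -89.48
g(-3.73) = 106.01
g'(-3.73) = -103.82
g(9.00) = -2926.85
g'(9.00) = -918.79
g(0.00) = -6.17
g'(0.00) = -3.22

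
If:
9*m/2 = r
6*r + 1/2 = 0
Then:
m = -1/54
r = -1/12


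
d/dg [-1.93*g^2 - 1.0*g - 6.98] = -3.86*g - 1.0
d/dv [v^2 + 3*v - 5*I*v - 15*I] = 2*v + 3 - 5*I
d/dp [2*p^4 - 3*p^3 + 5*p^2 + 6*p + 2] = 8*p^3 - 9*p^2 + 10*p + 6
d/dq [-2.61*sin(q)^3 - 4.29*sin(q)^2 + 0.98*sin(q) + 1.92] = (-7.83*sin(q)^2 - 8.58*sin(q) + 0.98)*cos(q)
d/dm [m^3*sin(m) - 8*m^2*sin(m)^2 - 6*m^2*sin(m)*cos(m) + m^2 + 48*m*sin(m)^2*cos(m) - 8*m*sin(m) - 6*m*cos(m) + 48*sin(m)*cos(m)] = m^3*cos(m) + 3*m^2*sin(m) - 8*m^2*sin(2*m) - 6*m^2*cos(2*m) - 6*m*sin(m) - 6*m*sin(2*m) + 36*m*sin(3*m) - 8*m*cos(m) + 8*m*cos(2*m) - 6*m - 8*sin(m) + 6*cos(m) + 48*cos(2*m) - 12*cos(3*m)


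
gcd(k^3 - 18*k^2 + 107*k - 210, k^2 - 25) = k - 5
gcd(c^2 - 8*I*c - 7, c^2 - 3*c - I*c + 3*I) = c - I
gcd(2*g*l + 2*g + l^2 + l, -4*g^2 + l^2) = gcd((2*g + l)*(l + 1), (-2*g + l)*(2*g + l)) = 2*g + l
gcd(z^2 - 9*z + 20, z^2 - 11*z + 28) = z - 4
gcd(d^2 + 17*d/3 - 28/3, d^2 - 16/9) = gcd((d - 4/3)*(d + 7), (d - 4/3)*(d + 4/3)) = d - 4/3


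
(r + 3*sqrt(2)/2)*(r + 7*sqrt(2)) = r^2 + 17*sqrt(2)*r/2 + 21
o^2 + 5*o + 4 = (o + 1)*(o + 4)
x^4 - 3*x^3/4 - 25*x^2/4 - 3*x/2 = x*(x - 3)*(x + 1/4)*(x + 2)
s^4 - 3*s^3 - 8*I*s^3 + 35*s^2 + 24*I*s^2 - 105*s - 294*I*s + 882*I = (s - 3)*(s - 7*I)^2*(s + 6*I)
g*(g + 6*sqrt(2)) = g^2 + 6*sqrt(2)*g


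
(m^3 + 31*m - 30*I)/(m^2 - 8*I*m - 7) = (m^2 + I*m + 30)/(m - 7*I)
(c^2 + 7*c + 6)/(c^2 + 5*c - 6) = (c + 1)/(c - 1)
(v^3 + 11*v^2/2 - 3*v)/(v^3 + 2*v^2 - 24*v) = (v - 1/2)/(v - 4)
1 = 1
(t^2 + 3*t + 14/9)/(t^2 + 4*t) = (t^2 + 3*t + 14/9)/(t*(t + 4))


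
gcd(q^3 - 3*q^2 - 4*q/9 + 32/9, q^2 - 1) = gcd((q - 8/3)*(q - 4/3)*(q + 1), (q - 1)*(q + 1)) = q + 1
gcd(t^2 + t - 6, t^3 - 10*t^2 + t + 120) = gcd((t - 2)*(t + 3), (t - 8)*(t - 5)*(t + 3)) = t + 3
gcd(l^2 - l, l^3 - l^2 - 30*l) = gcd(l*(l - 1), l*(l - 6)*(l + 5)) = l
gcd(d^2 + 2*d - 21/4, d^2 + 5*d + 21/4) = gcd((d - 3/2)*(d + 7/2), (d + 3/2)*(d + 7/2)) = d + 7/2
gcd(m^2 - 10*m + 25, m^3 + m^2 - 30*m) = m - 5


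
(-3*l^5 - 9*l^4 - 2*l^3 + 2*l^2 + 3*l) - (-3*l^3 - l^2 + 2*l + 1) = -3*l^5 - 9*l^4 + l^3 + 3*l^2 + l - 1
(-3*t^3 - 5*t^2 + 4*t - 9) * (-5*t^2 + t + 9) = 15*t^5 + 22*t^4 - 52*t^3 + 4*t^2 + 27*t - 81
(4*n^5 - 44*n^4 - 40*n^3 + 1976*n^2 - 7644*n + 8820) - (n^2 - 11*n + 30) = 4*n^5 - 44*n^4 - 40*n^3 + 1975*n^2 - 7633*n + 8790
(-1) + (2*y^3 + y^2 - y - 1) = 2*y^3 + y^2 - y - 2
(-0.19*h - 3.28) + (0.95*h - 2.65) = 0.76*h - 5.93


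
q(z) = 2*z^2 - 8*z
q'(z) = 4*z - 8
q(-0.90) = 8.82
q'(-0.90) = -11.60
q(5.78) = 20.58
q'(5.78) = 15.12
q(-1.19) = 12.35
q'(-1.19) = -12.76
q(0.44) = -3.13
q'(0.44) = -6.24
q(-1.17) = 12.10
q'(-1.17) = -12.68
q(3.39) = -4.14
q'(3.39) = 5.56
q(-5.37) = 100.63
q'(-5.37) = -29.48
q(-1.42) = 15.39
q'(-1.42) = -13.68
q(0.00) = 0.00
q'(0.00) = -8.00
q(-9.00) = 234.00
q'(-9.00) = -44.00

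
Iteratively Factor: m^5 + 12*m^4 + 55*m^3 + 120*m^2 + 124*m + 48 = (m + 4)*(m^4 + 8*m^3 + 23*m^2 + 28*m + 12) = (m + 1)*(m + 4)*(m^3 + 7*m^2 + 16*m + 12) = (m + 1)*(m + 3)*(m + 4)*(m^2 + 4*m + 4) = (m + 1)*(m + 2)*(m + 3)*(m + 4)*(m + 2)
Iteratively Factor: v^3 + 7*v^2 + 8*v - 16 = (v + 4)*(v^2 + 3*v - 4) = (v - 1)*(v + 4)*(v + 4)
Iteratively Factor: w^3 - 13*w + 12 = (w - 3)*(w^2 + 3*w - 4) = (w - 3)*(w + 4)*(w - 1)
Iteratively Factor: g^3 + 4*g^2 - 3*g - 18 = (g - 2)*(g^2 + 6*g + 9) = (g - 2)*(g + 3)*(g + 3)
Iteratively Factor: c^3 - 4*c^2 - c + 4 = (c + 1)*(c^2 - 5*c + 4) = (c - 4)*(c + 1)*(c - 1)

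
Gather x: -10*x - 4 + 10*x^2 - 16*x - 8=10*x^2 - 26*x - 12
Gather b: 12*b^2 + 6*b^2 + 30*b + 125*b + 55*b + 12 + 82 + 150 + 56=18*b^2 + 210*b + 300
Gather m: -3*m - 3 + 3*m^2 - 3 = 3*m^2 - 3*m - 6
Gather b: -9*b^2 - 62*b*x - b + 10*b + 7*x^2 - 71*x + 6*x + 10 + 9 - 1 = -9*b^2 + b*(9 - 62*x) + 7*x^2 - 65*x + 18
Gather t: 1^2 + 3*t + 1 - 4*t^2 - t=-4*t^2 + 2*t + 2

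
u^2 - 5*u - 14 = (u - 7)*(u + 2)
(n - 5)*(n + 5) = n^2 - 25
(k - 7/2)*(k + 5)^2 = k^3 + 13*k^2/2 - 10*k - 175/2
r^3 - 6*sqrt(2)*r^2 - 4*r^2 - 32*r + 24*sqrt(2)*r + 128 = (r - 4)*(r - 8*sqrt(2))*(r + 2*sqrt(2))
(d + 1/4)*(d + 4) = d^2 + 17*d/4 + 1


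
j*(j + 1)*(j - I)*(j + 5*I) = j^4 + j^3 + 4*I*j^3 + 5*j^2 + 4*I*j^2 + 5*j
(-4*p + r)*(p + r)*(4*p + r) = -16*p^3 - 16*p^2*r + p*r^2 + r^3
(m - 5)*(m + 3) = m^2 - 2*m - 15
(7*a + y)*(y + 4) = 7*a*y + 28*a + y^2 + 4*y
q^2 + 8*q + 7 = (q + 1)*(q + 7)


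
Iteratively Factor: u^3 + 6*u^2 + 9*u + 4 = (u + 1)*(u^2 + 5*u + 4) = (u + 1)^2*(u + 4)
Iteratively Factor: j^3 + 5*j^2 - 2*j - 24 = (j + 4)*(j^2 + j - 6) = (j + 3)*(j + 4)*(j - 2)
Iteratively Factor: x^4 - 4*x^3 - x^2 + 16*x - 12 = (x - 2)*(x^3 - 2*x^2 - 5*x + 6) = (x - 2)*(x - 1)*(x^2 - x - 6) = (x - 2)*(x - 1)*(x + 2)*(x - 3)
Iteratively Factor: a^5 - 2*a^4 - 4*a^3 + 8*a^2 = (a)*(a^4 - 2*a^3 - 4*a^2 + 8*a) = a*(a - 2)*(a^3 - 4*a) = a*(a - 2)*(a + 2)*(a^2 - 2*a) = a*(a - 2)^2*(a + 2)*(a)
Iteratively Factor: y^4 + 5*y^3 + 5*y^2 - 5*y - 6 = (y + 2)*(y^3 + 3*y^2 - y - 3) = (y + 2)*(y + 3)*(y^2 - 1) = (y - 1)*(y + 2)*(y + 3)*(y + 1)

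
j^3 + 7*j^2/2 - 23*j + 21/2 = (j - 3)*(j - 1/2)*(j + 7)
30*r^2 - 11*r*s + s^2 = (-6*r + s)*(-5*r + s)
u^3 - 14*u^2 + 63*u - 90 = (u - 6)*(u - 5)*(u - 3)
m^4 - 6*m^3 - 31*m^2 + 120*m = m*(m - 8)*(m - 3)*(m + 5)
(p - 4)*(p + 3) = p^2 - p - 12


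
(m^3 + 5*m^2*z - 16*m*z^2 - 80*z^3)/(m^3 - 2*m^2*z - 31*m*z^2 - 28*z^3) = (-m^2 - m*z + 20*z^2)/(-m^2 + 6*m*z + 7*z^2)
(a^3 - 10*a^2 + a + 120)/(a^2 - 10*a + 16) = (a^2 - 2*a - 15)/(a - 2)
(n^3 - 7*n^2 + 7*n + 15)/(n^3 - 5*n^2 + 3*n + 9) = (n - 5)/(n - 3)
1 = 1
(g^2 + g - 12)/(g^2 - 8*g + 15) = (g + 4)/(g - 5)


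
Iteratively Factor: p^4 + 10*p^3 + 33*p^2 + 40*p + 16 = (p + 1)*(p^3 + 9*p^2 + 24*p + 16) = (p + 1)^2*(p^2 + 8*p + 16) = (p + 1)^2*(p + 4)*(p + 4)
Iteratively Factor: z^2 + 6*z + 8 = (z + 4)*(z + 2)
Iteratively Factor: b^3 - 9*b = (b)*(b^2 - 9) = b*(b + 3)*(b - 3)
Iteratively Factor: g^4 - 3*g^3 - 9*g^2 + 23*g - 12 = (g - 4)*(g^3 + g^2 - 5*g + 3) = (g - 4)*(g - 1)*(g^2 + 2*g - 3) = (g - 4)*(g - 1)*(g + 3)*(g - 1)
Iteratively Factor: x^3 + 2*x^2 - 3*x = (x - 1)*(x^2 + 3*x) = x*(x - 1)*(x + 3)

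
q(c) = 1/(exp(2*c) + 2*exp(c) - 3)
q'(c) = (-2*exp(2*c) - 2*exp(c))/(exp(2*c) + 2*exp(c) - 3)^2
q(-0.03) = -8.52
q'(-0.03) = -277.74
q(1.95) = 0.02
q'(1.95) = -0.03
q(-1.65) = -0.39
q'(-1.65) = -0.07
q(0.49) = 0.34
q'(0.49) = -1.00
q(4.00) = 0.00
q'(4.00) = -0.00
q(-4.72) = -0.34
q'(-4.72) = -0.00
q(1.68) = 0.03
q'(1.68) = -0.05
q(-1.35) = -0.41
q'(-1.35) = -0.11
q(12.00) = 0.00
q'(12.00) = 0.00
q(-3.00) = -0.35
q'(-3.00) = -0.01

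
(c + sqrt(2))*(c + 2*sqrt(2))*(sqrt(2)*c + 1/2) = sqrt(2)*c^3 + 13*c^2/2 + 11*sqrt(2)*c/2 + 2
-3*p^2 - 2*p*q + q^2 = (-3*p + q)*(p + q)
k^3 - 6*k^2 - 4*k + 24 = (k - 6)*(k - 2)*(k + 2)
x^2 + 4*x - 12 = (x - 2)*(x + 6)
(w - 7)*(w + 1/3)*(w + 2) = w^3 - 14*w^2/3 - 47*w/3 - 14/3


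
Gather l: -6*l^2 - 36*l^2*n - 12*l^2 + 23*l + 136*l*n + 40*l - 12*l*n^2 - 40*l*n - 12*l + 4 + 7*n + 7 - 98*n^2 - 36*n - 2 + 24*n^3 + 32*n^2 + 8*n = l^2*(-36*n - 18) + l*(-12*n^2 + 96*n + 51) + 24*n^3 - 66*n^2 - 21*n + 9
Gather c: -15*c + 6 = 6 - 15*c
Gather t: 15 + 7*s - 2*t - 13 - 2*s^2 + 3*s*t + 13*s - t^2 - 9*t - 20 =-2*s^2 + 20*s - t^2 + t*(3*s - 11) - 18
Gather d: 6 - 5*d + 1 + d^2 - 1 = d^2 - 5*d + 6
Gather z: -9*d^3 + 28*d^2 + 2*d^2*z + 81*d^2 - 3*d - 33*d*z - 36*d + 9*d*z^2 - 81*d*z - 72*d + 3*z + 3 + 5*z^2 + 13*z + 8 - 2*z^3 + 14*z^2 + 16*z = -9*d^3 + 109*d^2 - 111*d - 2*z^3 + z^2*(9*d + 19) + z*(2*d^2 - 114*d + 32) + 11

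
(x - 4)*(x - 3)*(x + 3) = x^3 - 4*x^2 - 9*x + 36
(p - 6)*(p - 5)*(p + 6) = p^3 - 5*p^2 - 36*p + 180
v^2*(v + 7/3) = v^3 + 7*v^2/3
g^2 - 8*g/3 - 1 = (g - 3)*(g + 1/3)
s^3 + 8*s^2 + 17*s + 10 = (s + 1)*(s + 2)*(s + 5)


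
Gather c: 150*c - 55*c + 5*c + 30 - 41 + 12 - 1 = 100*c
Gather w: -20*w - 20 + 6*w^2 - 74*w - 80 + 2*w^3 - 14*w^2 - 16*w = 2*w^3 - 8*w^2 - 110*w - 100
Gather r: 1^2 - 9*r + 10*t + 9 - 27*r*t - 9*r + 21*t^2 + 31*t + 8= r*(-27*t - 18) + 21*t^2 + 41*t + 18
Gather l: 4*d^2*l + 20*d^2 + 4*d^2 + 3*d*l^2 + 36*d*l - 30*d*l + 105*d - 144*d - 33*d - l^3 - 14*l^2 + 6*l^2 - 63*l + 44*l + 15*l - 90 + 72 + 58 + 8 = 24*d^2 - 72*d - l^3 + l^2*(3*d - 8) + l*(4*d^2 + 6*d - 4) + 48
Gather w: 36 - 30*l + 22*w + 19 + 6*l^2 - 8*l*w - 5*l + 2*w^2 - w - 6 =6*l^2 - 35*l + 2*w^2 + w*(21 - 8*l) + 49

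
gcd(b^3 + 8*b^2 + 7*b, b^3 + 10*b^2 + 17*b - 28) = b + 7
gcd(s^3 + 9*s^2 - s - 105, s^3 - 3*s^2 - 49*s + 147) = s^2 + 4*s - 21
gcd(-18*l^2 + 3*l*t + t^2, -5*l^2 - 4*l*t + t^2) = 1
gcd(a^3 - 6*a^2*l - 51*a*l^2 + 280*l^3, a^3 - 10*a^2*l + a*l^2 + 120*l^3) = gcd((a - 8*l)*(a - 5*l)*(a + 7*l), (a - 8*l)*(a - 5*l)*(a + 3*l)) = a^2 - 13*a*l + 40*l^2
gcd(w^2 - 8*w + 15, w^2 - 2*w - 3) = w - 3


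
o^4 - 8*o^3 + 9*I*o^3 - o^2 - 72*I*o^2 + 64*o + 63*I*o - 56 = (o - 7)*(o - 1)*(o + I)*(o + 8*I)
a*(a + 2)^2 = a^3 + 4*a^2 + 4*a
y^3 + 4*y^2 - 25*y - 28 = (y - 4)*(y + 1)*(y + 7)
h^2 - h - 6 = (h - 3)*(h + 2)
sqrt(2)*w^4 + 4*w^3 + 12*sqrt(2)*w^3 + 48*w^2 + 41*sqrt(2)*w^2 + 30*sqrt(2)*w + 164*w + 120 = (w + 5)*(w + 6)*(w + 2*sqrt(2))*(sqrt(2)*w + sqrt(2))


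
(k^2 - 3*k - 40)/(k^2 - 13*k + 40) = (k + 5)/(k - 5)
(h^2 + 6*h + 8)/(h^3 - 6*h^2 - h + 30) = (h + 4)/(h^2 - 8*h + 15)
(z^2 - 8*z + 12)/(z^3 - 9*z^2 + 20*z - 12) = 1/(z - 1)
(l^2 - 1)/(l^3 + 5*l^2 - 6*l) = (l + 1)/(l*(l + 6))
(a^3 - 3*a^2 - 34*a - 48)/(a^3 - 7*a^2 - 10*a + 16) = (a + 3)/(a - 1)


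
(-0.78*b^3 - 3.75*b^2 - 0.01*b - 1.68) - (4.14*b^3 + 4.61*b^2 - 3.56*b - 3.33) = -4.92*b^3 - 8.36*b^2 + 3.55*b + 1.65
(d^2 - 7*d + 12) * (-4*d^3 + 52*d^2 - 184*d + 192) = -4*d^5 + 80*d^4 - 596*d^3 + 2104*d^2 - 3552*d + 2304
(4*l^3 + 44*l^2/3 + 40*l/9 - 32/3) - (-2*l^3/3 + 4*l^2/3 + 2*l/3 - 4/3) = 14*l^3/3 + 40*l^2/3 + 34*l/9 - 28/3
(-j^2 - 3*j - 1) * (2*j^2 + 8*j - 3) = -2*j^4 - 14*j^3 - 23*j^2 + j + 3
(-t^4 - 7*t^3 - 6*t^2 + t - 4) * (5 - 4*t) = 4*t^5 + 23*t^4 - 11*t^3 - 34*t^2 + 21*t - 20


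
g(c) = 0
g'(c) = 0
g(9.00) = 0.00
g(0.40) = 0.00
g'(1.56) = 0.00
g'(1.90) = 0.00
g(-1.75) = 0.00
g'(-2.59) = 0.00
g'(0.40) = 0.00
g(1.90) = 0.00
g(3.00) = 0.00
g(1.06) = 0.00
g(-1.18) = 0.00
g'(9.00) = 0.00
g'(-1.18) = 0.00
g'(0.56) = 0.00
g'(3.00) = 0.00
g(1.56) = 0.00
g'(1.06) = 0.00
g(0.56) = 0.00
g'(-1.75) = 0.00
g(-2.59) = 0.00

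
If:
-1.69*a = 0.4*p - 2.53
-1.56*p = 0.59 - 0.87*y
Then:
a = 1.58655742679411 - 0.131998179335457*y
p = 0.557692307692308*y - 0.378205128205128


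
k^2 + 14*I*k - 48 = (k + 6*I)*(k + 8*I)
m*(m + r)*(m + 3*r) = m^3 + 4*m^2*r + 3*m*r^2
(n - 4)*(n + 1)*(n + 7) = n^3 + 4*n^2 - 25*n - 28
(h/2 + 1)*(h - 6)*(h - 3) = h^3/2 - 7*h^2/2 + 18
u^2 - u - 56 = (u - 8)*(u + 7)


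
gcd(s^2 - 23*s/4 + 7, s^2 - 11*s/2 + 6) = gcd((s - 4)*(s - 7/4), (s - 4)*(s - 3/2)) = s - 4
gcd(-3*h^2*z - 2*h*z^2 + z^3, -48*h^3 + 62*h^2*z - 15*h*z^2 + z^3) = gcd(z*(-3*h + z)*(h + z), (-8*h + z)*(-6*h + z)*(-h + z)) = 1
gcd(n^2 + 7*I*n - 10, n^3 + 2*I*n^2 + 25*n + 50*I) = n^2 + 7*I*n - 10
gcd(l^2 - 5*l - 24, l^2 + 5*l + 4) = 1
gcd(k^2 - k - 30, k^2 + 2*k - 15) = k + 5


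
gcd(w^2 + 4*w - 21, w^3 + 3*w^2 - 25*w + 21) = w^2 + 4*w - 21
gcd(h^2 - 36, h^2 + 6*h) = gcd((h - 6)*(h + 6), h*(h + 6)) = h + 6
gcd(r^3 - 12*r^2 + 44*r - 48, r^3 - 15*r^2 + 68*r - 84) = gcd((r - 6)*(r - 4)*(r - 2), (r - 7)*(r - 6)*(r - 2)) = r^2 - 8*r + 12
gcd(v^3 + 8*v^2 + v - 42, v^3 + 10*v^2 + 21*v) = v^2 + 10*v + 21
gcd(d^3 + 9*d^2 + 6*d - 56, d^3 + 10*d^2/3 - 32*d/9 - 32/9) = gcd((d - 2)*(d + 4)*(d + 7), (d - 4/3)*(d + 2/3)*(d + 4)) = d + 4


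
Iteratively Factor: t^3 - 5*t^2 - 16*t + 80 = (t - 4)*(t^2 - t - 20) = (t - 5)*(t - 4)*(t + 4)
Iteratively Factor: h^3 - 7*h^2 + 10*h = (h)*(h^2 - 7*h + 10) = h*(h - 5)*(h - 2)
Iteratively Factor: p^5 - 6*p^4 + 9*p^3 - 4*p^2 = (p - 1)*(p^4 - 5*p^3 + 4*p^2) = p*(p - 1)*(p^3 - 5*p^2 + 4*p) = p*(p - 1)^2*(p^2 - 4*p) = p*(p - 4)*(p - 1)^2*(p)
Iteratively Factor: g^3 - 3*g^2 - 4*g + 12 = (g + 2)*(g^2 - 5*g + 6) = (g - 3)*(g + 2)*(g - 2)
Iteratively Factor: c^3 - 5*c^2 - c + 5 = (c + 1)*(c^2 - 6*c + 5) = (c - 1)*(c + 1)*(c - 5)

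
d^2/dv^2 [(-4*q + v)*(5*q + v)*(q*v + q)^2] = q^2*(-40*q^2 + 6*q*v + 4*q + 12*v^2 + 12*v + 2)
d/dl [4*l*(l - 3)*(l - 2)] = 12*l^2 - 40*l + 24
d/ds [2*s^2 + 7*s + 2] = 4*s + 7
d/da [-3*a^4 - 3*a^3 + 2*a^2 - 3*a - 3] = -12*a^3 - 9*a^2 + 4*a - 3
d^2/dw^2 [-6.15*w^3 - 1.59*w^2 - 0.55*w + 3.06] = -36.9*w - 3.18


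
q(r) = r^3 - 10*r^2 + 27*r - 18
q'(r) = 3*r^2 - 20*r + 27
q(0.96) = -0.41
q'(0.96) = 10.56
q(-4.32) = -401.89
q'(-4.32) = 169.39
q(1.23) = 1.94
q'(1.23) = 6.94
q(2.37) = 3.13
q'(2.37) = -3.55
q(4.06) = -6.29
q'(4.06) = -4.75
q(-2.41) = -155.15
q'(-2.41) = 92.62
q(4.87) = -8.18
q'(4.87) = 0.75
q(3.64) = -3.99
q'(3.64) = -6.05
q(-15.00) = -6048.00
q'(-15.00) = 1002.00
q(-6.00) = -756.00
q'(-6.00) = 255.00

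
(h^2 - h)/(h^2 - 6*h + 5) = h/(h - 5)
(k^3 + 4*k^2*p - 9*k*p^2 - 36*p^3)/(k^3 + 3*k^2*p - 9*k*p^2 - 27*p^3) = (k + 4*p)/(k + 3*p)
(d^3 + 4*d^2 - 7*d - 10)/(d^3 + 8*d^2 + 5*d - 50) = (d + 1)/(d + 5)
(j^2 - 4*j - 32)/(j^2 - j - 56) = (j + 4)/(j + 7)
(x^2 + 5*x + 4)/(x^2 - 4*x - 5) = (x + 4)/(x - 5)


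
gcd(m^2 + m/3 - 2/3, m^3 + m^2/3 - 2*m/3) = m^2 + m/3 - 2/3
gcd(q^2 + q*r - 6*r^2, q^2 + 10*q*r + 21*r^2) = q + 3*r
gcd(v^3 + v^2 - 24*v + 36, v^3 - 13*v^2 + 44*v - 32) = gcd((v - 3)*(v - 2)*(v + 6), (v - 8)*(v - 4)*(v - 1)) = 1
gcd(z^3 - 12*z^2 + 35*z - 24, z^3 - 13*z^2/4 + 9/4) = z^2 - 4*z + 3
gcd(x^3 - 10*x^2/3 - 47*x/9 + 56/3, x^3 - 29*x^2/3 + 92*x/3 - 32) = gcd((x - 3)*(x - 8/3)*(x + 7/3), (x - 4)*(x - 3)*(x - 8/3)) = x^2 - 17*x/3 + 8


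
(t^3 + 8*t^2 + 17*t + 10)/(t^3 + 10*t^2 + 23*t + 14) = (t + 5)/(t + 7)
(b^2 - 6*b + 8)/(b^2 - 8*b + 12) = (b - 4)/(b - 6)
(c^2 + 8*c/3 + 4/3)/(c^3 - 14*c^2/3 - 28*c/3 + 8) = (3*c + 2)/(3*c^2 - 20*c + 12)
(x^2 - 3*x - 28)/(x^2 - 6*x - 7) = (x + 4)/(x + 1)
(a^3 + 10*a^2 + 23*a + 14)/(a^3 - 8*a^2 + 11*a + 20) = (a^2 + 9*a + 14)/(a^2 - 9*a + 20)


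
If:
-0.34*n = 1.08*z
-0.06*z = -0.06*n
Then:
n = 0.00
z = 0.00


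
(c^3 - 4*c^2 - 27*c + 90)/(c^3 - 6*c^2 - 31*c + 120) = (c - 6)/(c - 8)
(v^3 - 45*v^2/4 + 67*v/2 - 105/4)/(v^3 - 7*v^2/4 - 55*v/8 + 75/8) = 2*(v - 7)/(2*v + 5)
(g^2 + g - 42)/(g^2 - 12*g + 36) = (g + 7)/(g - 6)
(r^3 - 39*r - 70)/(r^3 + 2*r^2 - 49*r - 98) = (r + 5)/(r + 7)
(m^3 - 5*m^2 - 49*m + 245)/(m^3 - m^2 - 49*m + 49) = (m - 5)/(m - 1)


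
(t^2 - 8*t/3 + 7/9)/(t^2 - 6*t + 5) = (9*t^2 - 24*t + 7)/(9*(t^2 - 6*t + 5))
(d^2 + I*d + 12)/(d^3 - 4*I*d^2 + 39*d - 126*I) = (d + 4*I)/(d^2 - I*d + 42)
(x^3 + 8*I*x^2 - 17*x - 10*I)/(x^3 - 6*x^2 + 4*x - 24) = (x^2 + 6*I*x - 5)/(x^2 - 2*x*(3 + I) + 12*I)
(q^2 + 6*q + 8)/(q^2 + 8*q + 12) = (q + 4)/(q + 6)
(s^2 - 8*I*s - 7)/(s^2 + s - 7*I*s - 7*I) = (s - I)/(s + 1)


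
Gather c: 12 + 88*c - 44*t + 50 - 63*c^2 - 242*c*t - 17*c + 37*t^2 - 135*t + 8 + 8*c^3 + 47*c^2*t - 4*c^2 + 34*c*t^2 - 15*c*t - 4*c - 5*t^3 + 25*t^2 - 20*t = 8*c^3 + c^2*(47*t - 67) + c*(34*t^2 - 257*t + 67) - 5*t^3 + 62*t^2 - 199*t + 70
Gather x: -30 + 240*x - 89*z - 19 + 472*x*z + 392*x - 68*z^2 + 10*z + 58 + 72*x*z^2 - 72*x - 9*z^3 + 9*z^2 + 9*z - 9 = x*(72*z^2 + 472*z + 560) - 9*z^3 - 59*z^2 - 70*z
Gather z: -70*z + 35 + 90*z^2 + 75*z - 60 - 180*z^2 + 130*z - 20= -90*z^2 + 135*z - 45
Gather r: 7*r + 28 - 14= 7*r + 14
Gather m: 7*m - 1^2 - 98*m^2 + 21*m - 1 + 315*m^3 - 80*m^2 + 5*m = 315*m^3 - 178*m^2 + 33*m - 2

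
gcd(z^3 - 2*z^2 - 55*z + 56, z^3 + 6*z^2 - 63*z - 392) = z^2 - z - 56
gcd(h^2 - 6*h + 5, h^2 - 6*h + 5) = h^2 - 6*h + 5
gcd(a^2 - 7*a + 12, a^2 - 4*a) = a - 4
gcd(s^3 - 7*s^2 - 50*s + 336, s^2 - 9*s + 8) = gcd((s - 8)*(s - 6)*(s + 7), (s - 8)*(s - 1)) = s - 8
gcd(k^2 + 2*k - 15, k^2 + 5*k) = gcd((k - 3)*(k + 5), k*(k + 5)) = k + 5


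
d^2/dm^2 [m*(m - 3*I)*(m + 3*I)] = 6*m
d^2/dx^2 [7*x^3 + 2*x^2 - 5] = 42*x + 4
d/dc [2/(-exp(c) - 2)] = 2*exp(c)/(exp(c) + 2)^2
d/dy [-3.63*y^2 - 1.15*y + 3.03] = -7.26*y - 1.15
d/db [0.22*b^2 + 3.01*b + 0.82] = 0.44*b + 3.01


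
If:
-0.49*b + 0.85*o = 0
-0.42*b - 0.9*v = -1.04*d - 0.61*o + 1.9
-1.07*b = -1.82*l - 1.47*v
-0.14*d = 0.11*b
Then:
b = -1.01637975212102*v - 2.14569058781104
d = 0.798584090952227*v + 1.68589974756581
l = -1.40523424987334*v - 1.2614774334933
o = -0.585913033575645*v - 1.23692751532636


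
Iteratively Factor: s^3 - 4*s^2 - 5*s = (s + 1)*(s^2 - 5*s) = (s - 5)*(s + 1)*(s)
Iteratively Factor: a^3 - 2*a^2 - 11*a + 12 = (a + 3)*(a^2 - 5*a + 4) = (a - 4)*(a + 3)*(a - 1)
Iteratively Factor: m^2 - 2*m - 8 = (m - 4)*(m + 2)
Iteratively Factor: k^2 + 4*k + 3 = (k + 3)*(k + 1)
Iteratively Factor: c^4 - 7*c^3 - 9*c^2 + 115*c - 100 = (c - 5)*(c^3 - 2*c^2 - 19*c + 20) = (c - 5)*(c + 4)*(c^2 - 6*c + 5) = (c - 5)^2*(c + 4)*(c - 1)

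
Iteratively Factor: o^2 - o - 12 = (o + 3)*(o - 4)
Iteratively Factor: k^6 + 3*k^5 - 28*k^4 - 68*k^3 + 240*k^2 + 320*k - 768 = (k - 2)*(k^5 + 5*k^4 - 18*k^3 - 104*k^2 + 32*k + 384) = (k - 2)^2*(k^4 + 7*k^3 - 4*k^2 - 112*k - 192) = (k - 2)^2*(k + 3)*(k^3 + 4*k^2 - 16*k - 64) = (k - 4)*(k - 2)^2*(k + 3)*(k^2 + 8*k + 16) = (k - 4)*(k - 2)^2*(k + 3)*(k + 4)*(k + 4)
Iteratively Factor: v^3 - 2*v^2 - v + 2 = (v - 2)*(v^2 - 1) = (v - 2)*(v - 1)*(v + 1)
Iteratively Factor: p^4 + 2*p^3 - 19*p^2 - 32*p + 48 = (p + 3)*(p^3 - p^2 - 16*p + 16) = (p + 3)*(p + 4)*(p^2 - 5*p + 4) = (p - 4)*(p + 3)*(p + 4)*(p - 1)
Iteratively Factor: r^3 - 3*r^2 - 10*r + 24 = (r + 3)*(r^2 - 6*r + 8) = (r - 4)*(r + 3)*(r - 2)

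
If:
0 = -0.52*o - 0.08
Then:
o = -0.15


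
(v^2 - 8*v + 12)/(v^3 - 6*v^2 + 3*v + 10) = (v - 6)/(v^2 - 4*v - 5)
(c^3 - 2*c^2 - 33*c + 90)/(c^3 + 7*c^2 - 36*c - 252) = (c^2 - 8*c + 15)/(c^2 + c - 42)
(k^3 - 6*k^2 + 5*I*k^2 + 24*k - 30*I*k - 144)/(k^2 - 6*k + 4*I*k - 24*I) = (k^2 + 5*I*k + 24)/(k + 4*I)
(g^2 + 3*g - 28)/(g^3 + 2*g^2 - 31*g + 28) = 1/(g - 1)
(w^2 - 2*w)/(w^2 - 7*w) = (w - 2)/(w - 7)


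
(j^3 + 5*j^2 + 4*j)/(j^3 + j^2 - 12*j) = (j + 1)/(j - 3)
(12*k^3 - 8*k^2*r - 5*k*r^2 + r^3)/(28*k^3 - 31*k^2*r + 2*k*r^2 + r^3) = (-12*k^2 - 4*k*r + r^2)/(-28*k^2 + 3*k*r + r^2)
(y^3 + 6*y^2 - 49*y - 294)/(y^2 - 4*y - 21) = (y^2 + 13*y + 42)/(y + 3)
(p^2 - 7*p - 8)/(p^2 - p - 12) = (-p^2 + 7*p + 8)/(-p^2 + p + 12)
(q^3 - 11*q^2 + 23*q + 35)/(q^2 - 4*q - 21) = (q^2 - 4*q - 5)/(q + 3)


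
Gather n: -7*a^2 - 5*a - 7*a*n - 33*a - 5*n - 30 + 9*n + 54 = -7*a^2 - 38*a + n*(4 - 7*a) + 24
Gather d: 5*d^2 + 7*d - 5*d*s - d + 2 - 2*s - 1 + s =5*d^2 + d*(6 - 5*s) - s + 1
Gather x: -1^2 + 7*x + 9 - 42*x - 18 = -35*x - 10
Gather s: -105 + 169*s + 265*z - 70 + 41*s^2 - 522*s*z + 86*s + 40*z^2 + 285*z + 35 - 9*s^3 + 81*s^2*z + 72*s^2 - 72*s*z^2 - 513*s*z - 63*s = -9*s^3 + s^2*(81*z + 113) + s*(-72*z^2 - 1035*z + 192) + 40*z^2 + 550*z - 140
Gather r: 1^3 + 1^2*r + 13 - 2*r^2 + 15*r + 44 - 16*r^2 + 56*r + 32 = -18*r^2 + 72*r + 90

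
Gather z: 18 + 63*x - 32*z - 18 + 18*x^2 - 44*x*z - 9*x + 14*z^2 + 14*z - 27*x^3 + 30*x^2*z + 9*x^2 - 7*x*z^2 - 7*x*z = -27*x^3 + 27*x^2 + 54*x + z^2*(14 - 7*x) + z*(30*x^2 - 51*x - 18)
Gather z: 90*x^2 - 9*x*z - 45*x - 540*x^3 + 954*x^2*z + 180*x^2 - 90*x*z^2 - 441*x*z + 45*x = -540*x^3 + 270*x^2 - 90*x*z^2 + z*(954*x^2 - 450*x)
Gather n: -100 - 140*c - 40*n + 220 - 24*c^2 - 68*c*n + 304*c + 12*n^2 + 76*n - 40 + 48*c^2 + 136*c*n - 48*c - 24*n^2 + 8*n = 24*c^2 + 116*c - 12*n^2 + n*(68*c + 44) + 80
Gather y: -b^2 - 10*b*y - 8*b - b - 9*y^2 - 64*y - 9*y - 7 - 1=-b^2 - 9*b - 9*y^2 + y*(-10*b - 73) - 8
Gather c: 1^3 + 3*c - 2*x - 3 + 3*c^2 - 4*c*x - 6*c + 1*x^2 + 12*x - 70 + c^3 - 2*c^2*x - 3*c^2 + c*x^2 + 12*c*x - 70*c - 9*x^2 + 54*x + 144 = c^3 - 2*c^2*x + c*(x^2 + 8*x - 73) - 8*x^2 + 64*x + 72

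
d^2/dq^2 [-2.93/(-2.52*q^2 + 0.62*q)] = (111.640032*q^2 - 27.466992*q + 2.252584)/(q^3*(16.003008*q^3 - 11.811744*q^2 + 2.906064*q - 0.238328))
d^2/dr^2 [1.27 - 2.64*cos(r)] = 2.64*cos(r)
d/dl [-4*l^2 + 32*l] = 32 - 8*l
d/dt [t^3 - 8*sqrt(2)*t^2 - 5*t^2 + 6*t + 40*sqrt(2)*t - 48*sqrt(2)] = 3*t^2 - 16*sqrt(2)*t - 10*t + 6 + 40*sqrt(2)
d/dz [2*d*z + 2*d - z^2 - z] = 2*d - 2*z - 1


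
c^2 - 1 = (c - 1)*(c + 1)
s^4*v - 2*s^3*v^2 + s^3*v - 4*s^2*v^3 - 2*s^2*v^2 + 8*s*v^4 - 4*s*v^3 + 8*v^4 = (s - 2*v)^2*(s + 2*v)*(s*v + v)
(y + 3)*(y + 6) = y^2 + 9*y + 18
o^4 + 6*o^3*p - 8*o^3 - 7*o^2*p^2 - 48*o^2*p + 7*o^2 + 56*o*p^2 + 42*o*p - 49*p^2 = (o - 7)*(o - 1)*(o - p)*(o + 7*p)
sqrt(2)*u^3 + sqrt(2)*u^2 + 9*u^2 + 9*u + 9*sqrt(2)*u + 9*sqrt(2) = (u + 3*sqrt(2)/2)*(u + 3*sqrt(2))*(sqrt(2)*u + sqrt(2))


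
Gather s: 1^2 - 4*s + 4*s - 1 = 0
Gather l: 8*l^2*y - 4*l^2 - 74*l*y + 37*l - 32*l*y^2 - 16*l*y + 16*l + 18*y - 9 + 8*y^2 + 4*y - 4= l^2*(8*y - 4) + l*(-32*y^2 - 90*y + 53) + 8*y^2 + 22*y - 13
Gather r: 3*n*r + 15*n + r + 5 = 15*n + r*(3*n + 1) + 5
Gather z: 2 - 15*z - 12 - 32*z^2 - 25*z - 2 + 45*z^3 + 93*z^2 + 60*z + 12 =45*z^3 + 61*z^2 + 20*z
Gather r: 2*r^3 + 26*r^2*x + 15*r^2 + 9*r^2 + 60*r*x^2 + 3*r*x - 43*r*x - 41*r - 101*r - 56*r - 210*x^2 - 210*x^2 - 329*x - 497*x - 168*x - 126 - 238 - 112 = 2*r^3 + r^2*(26*x + 24) + r*(60*x^2 - 40*x - 198) - 420*x^2 - 994*x - 476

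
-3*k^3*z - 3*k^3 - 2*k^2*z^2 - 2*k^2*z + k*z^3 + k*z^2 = (-3*k + z)*(k + z)*(k*z + k)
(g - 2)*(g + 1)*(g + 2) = g^3 + g^2 - 4*g - 4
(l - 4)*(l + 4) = l^2 - 16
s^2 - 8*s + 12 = (s - 6)*(s - 2)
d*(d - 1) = d^2 - d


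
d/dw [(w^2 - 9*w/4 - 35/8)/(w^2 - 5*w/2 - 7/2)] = -1/(4*w^2 + 8*w + 4)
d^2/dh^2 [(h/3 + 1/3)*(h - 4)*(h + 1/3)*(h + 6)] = 4*h^2 + 20*h/3 - 14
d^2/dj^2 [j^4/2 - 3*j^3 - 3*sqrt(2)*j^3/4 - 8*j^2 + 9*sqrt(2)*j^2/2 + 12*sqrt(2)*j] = 6*j^2 - 18*j - 9*sqrt(2)*j/2 - 16 + 9*sqrt(2)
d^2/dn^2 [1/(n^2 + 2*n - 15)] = 2*(-n^2 - 2*n + 4*(n + 1)^2 + 15)/(n^2 + 2*n - 15)^3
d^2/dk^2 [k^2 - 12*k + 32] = 2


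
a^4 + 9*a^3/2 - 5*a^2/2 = a^2*(a - 1/2)*(a + 5)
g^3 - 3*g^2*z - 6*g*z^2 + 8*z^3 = (g - 4*z)*(g - z)*(g + 2*z)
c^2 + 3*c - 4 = (c - 1)*(c + 4)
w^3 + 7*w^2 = w^2*(w + 7)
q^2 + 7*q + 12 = (q + 3)*(q + 4)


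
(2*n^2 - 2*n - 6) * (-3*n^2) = -6*n^4 + 6*n^3 + 18*n^2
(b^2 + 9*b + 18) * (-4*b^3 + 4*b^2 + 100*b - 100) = -4*b^5 - 32*b^4 + 64*b^3 + 872*b^2 + 900*b - 1800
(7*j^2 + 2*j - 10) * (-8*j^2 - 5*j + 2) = -56*j^4 - 51*j^3 + 84*j^2 + 54*j - 20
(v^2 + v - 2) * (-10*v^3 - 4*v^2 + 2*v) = -10*v^5 - 14*v^4 + 18*v^3 + 10*v^2 - 4*v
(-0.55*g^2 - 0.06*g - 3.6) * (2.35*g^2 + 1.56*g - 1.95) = -1.2925*g^4 - 0.999*g^3 - 7.4811*g^2 - 5.499*g + 7.02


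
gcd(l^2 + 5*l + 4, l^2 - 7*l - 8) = l + 1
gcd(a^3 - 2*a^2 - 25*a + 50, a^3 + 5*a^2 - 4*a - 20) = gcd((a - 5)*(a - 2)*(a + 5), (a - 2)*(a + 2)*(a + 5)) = a^2 + 3*a - 10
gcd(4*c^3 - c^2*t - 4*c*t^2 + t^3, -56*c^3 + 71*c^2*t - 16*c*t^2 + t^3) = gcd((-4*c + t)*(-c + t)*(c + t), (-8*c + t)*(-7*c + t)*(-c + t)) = -c + t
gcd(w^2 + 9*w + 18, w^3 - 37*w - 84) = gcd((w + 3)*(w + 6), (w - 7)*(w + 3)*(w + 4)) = w + 3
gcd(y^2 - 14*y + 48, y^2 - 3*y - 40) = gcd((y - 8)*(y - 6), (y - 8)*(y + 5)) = y - 8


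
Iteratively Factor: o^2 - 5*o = (o - 5)*(o)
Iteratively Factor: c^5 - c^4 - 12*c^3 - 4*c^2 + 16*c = (c - 4)*(c^4 + 3*c^3 - 4*c) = (c - 4)*(c + 2)*(c^3 + c^2 - 2*c) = c*(c - 4)*(c + 2)*(c^2 + c - 2) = c*(c - 4)*(c + 2)^2*(c - 1)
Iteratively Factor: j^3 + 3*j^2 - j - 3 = (j + 3)*(j^2 - 1) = (j - 1)*(j + 3)*(j + 1)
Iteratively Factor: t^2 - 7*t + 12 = (t - 4)*(t - 3)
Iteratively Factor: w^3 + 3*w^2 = (w)*(w^2 + 3*w) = w^2*(w + 3)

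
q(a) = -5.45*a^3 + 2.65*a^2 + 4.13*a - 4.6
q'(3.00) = -127.12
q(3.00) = -115.51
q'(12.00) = -2286.67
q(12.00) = -8991.04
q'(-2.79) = -137.93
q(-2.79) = 122.87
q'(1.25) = -14.79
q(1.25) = -5.94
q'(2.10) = -56.84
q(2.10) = -34.71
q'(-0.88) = -13.20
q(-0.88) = -2.47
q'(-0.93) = -14.94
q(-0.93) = -1.77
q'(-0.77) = -9.64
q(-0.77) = -3.72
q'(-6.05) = -626.39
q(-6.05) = 1274.29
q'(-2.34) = -97.80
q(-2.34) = 70.08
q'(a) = -16.35*a^2 + 5.3*a + 4.13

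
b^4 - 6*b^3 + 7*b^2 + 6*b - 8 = (b - 4)*(b - 2)*(b - 1)*(b + 1)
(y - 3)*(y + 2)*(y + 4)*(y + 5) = y^4 + 8*y^3 + 5*y^2 - 74*y - 120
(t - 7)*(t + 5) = t^2 - 2*t - 35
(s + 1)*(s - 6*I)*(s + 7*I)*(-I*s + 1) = -I*s^4 + 2*s^3 - I*s^3 + 2*s^2 - 41*I*s^2 + 42*s - 41*I*s + 42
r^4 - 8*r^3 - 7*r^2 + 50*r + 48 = (r - 8)*(r - 3)*(r + 1)*(r + 2)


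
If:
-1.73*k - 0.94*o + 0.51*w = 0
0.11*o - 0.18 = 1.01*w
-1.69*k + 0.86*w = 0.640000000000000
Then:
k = -0.43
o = 0.74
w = -0.10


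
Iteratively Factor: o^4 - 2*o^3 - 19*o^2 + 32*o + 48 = (o + 4)*(o^3 - 6*o^2 + 5*o + 12) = (o - 3)*(o + 4)*(o^2 - 3*o - 4) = (o - 4)*(o - 3)*(o + 4)*(o + 1)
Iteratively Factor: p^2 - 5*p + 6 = (p - 2)*(p - 3)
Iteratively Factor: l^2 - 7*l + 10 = (l - 5)*(l - 2)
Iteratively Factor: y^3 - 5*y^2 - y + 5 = (y - 5)*(y^2 - 1) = (y - 5)*(y - 1)*(y + 1)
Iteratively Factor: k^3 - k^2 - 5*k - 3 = (k - 3)*(k^2 + 2*k + 1) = (k - 3)*(k + 1)*(k + 1)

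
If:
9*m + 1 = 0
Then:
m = -1/9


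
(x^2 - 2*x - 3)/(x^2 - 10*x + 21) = (x + 1)/(x - 7)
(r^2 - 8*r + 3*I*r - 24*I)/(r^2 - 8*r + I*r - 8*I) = (r + 3*I)/(r + I)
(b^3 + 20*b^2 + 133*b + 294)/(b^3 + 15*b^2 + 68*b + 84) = (b + 7)/(b + 2)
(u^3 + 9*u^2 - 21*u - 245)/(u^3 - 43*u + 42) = (u^2 + 2*u - 35)/(u^2 - 7*u + 6)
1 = 1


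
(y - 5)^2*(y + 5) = y^3 - 5*y^2 - 25*y + 125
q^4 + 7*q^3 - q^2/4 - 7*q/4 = q*(q - 1/2)*(q + 1/2)*(q + 7)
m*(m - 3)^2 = m^3 - 6*m^2 + 9*m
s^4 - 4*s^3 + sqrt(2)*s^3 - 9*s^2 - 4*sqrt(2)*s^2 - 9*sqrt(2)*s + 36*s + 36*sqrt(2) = (s - 4)*(s - 3)*(s + 3)*(s + sqrt(2))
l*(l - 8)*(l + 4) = l^3 - 4*l^2 - 32*l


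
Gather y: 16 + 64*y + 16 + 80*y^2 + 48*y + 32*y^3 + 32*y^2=32*y^3 + 112*y^2 + 112*y + 32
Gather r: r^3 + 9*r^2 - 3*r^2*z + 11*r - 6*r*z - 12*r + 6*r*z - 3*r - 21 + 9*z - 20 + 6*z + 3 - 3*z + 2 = r^3 + r^2*(9 - 3*z) - 4*r + 12*z - 36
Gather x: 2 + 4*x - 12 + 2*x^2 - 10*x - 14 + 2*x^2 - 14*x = 4*x^2 - 20*x - 24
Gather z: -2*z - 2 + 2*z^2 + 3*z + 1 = 2*z^2 + z - 1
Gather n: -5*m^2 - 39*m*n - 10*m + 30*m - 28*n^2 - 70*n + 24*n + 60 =-5*m^2 + 20*m - 28*n^2 + n*(-39*m - 46) + 60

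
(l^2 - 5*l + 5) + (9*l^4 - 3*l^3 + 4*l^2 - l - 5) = 9*l^4 - 3*l^3 + 5*l^2 - 6*l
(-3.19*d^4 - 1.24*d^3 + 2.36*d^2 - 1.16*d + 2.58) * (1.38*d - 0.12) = -4.4022*d^5 - 1.3284*d^4 + 3.4056*d^3 - 1.884*d^2 + 3.6996*d - 0.3096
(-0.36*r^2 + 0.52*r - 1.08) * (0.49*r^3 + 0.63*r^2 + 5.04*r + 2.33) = -0.1764*r^5 + 0.028*r^4 - 2.016*r^3 + 1.1016*r^2 - 4.2316*r - 2.5164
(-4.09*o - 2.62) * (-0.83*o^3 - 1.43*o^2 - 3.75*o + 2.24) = 3.3947*o^4 + 8.0233*o^3 + 19.0841*o^2 + 0.663400000000001*o - 5.8688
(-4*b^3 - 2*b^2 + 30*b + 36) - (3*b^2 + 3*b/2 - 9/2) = -4*b^3 - 5*b^2 + 57*b/2 + 81/2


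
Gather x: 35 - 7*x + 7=42 - 7*x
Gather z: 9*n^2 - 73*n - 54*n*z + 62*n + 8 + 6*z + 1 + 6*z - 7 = 9*n^2 - 11*n + z*(12 - 54*n) + 2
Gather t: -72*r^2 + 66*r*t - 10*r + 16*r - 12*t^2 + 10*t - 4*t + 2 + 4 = -72*r^2 + 6*r - 12*t^2 + t*(66*r + 6) + 6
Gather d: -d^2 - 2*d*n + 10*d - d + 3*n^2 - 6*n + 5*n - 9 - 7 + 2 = -d^2 + d*(9 - 2*n) + 3*n^2 - n - 14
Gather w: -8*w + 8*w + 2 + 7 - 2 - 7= 0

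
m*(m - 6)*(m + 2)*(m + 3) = m^4 - m^3 - 24*m^2 - 36*m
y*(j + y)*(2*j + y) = 2*j^2*y + 3*j*y^2 + y^3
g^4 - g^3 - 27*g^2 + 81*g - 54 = (g - 3)^2*(g - 1)*(g + 6)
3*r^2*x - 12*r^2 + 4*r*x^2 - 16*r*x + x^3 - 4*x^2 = (r + x)*(3*r + x)*(x - 4)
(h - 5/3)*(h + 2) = h^2 + h/3 - 10/3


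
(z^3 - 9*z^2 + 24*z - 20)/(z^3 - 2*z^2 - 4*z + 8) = (z - 5)/(z + 2)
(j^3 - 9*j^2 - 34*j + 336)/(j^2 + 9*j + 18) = (j^2 - 15*j + 56)/(j + 3)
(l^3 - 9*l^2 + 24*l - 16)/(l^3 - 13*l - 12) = (l^2 - 5*l + 4)/(l^2 + 4*l + 3)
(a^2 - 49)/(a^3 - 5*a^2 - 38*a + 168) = (a + 7)/(a^2 + 2*a - 24)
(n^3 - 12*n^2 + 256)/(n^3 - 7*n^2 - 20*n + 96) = (n - 8)/(n - 3)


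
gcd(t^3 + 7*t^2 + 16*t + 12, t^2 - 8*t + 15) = 1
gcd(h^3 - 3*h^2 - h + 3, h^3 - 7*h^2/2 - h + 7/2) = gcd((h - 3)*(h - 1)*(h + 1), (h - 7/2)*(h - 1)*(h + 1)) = h^2 - 1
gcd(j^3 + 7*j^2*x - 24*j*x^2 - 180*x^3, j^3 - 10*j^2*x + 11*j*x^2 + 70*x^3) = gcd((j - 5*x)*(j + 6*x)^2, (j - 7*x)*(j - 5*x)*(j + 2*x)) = -j + 5*x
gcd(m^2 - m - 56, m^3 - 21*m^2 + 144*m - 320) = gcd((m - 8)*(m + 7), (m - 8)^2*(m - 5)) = m - 8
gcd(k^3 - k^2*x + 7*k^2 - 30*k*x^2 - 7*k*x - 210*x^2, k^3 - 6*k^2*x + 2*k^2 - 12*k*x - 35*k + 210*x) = -k^2 + 6*k*x - 7*k + 42*x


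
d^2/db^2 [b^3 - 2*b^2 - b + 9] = 6*b - 4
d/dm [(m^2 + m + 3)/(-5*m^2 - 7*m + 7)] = 2*(-m^2 + 22*m + 14)/(25*m^4 + 70*m^3 - 21*m^2 - 98*m + 49)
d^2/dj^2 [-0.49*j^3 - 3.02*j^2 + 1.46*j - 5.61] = -2.94*j - 6.04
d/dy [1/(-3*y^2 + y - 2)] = (6*y - 1)/(3*y^2 - y + 2)^2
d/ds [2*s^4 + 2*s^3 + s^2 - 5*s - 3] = 8*s^3 + 6*s^2 + 2*s - 5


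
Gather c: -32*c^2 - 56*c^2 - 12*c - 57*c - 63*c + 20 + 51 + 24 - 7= -88*c^2 - 132*c + 88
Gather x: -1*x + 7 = 7 - x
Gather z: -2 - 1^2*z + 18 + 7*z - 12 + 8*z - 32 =14*z - 28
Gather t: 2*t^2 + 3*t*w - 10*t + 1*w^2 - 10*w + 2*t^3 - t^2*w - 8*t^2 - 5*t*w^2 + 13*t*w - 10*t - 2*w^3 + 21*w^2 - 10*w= 2*t^3 + t^2*(-w - 6) + t*(-5*w^2 + 16*w - 20) - 2*w^3 + 22*w^2 - 20*w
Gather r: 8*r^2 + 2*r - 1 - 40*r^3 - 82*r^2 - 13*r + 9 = -40*r^3 - 74*r^2 - 11*r + 8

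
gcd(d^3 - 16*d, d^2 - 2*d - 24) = d + 4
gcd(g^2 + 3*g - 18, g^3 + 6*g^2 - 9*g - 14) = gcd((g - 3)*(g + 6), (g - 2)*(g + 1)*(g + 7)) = 1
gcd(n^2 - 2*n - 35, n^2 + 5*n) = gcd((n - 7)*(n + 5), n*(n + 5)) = n + 5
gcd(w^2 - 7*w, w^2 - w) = w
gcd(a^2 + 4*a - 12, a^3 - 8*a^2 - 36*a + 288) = a + 6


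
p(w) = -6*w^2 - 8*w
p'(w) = -12*w - 8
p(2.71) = -65.74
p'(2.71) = -40.52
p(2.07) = -42.27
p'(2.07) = -32.84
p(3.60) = -106.56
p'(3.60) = -51.20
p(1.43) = -23.71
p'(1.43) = -25.16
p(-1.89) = -6.31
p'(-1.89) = 14.68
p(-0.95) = 2.18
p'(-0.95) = 3.40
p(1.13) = -16.70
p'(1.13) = -21.56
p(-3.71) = -52.90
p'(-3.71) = 36.52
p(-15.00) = -1230.00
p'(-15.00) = 172.00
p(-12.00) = -768.00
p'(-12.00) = 136.00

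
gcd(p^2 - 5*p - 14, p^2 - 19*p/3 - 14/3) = p - 7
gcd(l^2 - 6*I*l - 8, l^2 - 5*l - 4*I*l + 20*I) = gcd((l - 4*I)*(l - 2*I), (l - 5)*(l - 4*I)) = l - 4*I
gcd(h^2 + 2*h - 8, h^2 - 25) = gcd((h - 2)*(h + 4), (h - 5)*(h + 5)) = 1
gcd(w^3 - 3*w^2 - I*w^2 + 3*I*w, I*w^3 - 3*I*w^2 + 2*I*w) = w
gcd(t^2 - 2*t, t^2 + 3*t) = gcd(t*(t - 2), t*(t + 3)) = t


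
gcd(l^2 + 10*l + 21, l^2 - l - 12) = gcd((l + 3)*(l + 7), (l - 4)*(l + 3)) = l + 3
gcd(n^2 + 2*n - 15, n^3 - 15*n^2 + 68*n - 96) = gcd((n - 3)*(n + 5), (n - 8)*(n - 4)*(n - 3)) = n - 3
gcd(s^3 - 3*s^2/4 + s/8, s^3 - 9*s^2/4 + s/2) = s^2 - s/4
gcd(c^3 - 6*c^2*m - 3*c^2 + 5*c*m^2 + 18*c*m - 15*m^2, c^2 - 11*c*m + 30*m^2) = c - 5*m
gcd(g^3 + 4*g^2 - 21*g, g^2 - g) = g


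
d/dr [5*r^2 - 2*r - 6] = 10*r - 2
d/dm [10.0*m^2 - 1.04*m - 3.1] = 20.0*m - 1.04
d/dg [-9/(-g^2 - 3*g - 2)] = 9*(-2*g - 3)/(g^2 + 3*g + 2)^2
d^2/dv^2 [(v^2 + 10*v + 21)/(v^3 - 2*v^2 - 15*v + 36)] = 2*(v^4 + 36*v^3 + 318*v^2 + 1156*v + 1437)/(v^7 - 42*v^5 + 28*v^4 + 609*v^3 - 756*v^2 - 3024*v + 5184)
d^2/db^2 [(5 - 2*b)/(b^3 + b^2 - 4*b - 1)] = 2*(-(2*b - 5)*(3*b^2 + 2*b - 4)^2 + (6*b^2 + 4*b + (2*b - 5)*(3*b + 1) - 8)*(b^3 + b^2 - 4*b - 1))/(b^3 + b^2 - 4*b - 1)^3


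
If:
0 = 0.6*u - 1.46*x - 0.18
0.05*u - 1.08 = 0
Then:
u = 21.60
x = 8.75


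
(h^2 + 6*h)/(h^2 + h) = (h + 6)/(h + 1)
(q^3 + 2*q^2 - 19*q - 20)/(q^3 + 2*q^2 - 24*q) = (q^2 + 6*q + 5)/(q*(q + 6))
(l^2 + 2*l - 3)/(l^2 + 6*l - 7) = (l + 3)/(l + 7)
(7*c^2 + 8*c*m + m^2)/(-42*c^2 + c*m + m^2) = (-c - m)/(6*c - m)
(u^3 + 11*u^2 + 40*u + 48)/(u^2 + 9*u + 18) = (u^2 + 8*u + 16)/(u + 6)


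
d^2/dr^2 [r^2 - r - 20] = 2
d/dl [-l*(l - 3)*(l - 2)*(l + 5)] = -4*l^3 + 38*l - 30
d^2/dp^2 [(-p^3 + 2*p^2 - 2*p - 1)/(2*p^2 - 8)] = (-6*p^3 + 21*p^2 - 72*p + 28)/(p^6 - 12*p^4 + 48*p^2 - 64)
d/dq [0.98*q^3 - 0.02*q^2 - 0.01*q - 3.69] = 2.94*q^2 - 0.04*q - 0.01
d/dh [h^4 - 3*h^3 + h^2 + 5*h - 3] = 4*h^3 - 9*h^2 + 2*h + 5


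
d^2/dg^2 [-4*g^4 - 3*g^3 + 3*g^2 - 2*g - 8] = -48*g^2 - 18*g + 6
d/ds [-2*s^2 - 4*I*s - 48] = -4*s - 4*I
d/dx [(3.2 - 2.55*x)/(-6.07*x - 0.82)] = (130.59605*x + 17.6423)/(6.07*x + 0.82)^3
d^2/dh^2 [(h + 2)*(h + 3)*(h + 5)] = 6*h + 20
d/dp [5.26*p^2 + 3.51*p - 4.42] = 10.52*p + 3.51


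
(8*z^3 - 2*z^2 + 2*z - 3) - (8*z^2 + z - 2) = 8*z^3 - 10*z^2 + z - 1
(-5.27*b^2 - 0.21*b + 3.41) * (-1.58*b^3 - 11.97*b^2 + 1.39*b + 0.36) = 8.3266*b^5 + 63.4137*b^4 - 10.1994*b^3 - 43.0068*b^2 + 4.6643*b + 1.2276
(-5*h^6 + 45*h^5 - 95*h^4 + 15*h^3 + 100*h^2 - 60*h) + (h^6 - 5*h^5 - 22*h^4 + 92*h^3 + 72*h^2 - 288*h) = -4*h^6 + 40*h^5 - 117*h^4 + 107*h^3 + 172*h^2 - 348*h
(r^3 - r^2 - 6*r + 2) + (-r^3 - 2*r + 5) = -r^2 - 8*r + 7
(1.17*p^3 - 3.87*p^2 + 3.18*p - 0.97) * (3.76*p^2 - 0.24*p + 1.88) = 4.3992*p^5 - 14.832*p^4 + 15.0852*p^3 - 11.686*p^2 + 6.2112*p - 1.8236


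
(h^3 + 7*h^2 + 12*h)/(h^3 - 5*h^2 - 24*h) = (h + 4)/(h - 8)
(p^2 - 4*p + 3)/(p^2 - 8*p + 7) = (p - 3)/(p - 7)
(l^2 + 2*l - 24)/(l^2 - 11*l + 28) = (l + 6)/(l - 7)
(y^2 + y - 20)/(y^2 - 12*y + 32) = (y + 5)/(y - 8)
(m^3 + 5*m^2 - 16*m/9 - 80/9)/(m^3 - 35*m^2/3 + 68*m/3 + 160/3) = (3*m^2 + 11*m - 20)/(3*(m^2 - 13*m + 40))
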